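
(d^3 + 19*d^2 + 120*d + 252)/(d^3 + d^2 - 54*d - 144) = (d^2 + 13*d + 42)/(d^2 - 5*d - 24)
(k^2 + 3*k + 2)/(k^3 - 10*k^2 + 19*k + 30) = (k + 2)/(k^2 - 11*k + 30)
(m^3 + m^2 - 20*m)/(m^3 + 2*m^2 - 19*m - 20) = m/(m + 1)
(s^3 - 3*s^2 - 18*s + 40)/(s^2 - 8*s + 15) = (s^2 + 2*s - 8)/(s - 3)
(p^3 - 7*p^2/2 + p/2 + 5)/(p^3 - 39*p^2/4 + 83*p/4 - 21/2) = 2*(2*p^2 - 3*p - 5)/(4*p^2 - 31*p + 21)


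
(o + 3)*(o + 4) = o^2 + 7*o + 12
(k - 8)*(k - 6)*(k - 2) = k^3 - 16*k^2 + 76*k - 96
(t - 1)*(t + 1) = t^2 - 1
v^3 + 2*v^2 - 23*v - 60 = (v - 5)*(v + 3)*(v + 4)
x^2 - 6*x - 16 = (x - 8)*(x + 2)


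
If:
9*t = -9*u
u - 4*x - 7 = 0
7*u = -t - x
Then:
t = -7/25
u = 7/25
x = -42/25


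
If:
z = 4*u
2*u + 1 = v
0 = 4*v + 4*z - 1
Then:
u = -1/8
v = 3/4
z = -1/2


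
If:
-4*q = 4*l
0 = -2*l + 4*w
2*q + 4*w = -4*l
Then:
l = 0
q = 0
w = 0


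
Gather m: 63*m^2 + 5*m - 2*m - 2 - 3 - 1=63*m^2 + 3*m - 6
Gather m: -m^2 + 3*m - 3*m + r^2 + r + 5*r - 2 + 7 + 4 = -m^2 + r^2 + 6*r + 9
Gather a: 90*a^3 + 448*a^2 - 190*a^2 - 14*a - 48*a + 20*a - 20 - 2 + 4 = 90*a^3 + 258*a^2 - 42*a - 18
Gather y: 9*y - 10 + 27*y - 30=36*y - 40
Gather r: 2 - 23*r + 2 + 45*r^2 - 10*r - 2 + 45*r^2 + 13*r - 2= 90*r^2 - 20*r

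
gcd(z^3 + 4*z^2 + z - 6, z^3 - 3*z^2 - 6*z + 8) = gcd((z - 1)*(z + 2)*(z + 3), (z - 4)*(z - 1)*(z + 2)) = z^2 + z - 2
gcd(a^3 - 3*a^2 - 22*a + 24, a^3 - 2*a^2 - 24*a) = a^2 - 2*a - 24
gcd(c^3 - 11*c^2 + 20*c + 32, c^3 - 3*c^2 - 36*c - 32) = c^2 - 7*c - 8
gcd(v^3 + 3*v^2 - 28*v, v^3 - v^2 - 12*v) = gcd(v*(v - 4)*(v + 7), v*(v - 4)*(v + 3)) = v^2 - 4*v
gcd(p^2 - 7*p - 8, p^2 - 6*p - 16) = p - 8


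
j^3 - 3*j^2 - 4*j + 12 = (j - 3)*(j - 2)*(j + 2)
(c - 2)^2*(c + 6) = c^3 + 2*c^2 - 20*c + 24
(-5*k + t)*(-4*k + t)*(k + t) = 20*k^3 + 11*k^2*t - 8*k*t^2 + t^3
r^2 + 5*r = r*(r + 5)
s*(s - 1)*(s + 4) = s^3 + 3*s^2 - 4*s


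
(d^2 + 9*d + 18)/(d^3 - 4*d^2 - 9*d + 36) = (d + 6)/(d^2 - 7*d + 12)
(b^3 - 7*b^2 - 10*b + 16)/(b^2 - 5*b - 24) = (b^2 + b - 2)/(b + 3)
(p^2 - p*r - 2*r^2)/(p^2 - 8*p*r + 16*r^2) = (p^2 - p*r - 2*r^2)/(p^2 - 8*p*r + 16*r^2)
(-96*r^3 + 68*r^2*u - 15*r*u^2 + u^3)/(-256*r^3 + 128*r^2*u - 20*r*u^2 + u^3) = (3*r - u)/(8*r - u)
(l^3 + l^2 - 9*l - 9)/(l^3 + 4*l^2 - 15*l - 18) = (l + 3)/(l + 6)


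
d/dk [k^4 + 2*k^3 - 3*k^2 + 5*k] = 4*k^3 + 6*k^2 - 6*k + 5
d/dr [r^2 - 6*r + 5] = 2*r - 6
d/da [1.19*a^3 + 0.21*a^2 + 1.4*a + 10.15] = 3.57*a^2 + 0.42*a + 1.4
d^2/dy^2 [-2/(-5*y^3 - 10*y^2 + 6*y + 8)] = 4*(-5*(3*y + 2)*(5*y^3 + 10*y^2 - 6*y - 8) + (15*y^2 + 20*y - 6)^2)/(5*y^3 + 10*y^2 - 6*y - 8)^3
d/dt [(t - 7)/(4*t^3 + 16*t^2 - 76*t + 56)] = (t^3 + 4*t^2 - 19*t - (t - 7)*(3*t^2 + 8*t - 19) + 14)/(4*(t^3 + 4*t^2 - 19*t + 14)^2)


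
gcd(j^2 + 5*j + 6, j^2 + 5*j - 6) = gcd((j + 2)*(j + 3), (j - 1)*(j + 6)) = 1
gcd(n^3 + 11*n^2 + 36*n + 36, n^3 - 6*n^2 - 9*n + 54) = n + 3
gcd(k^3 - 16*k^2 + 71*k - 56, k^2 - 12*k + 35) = k - 7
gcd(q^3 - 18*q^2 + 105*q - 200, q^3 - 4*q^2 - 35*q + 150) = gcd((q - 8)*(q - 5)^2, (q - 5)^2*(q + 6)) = q^2 - 10*q + 25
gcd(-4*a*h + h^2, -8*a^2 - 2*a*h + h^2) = 4*a - h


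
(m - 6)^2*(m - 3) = m^3 - 15*m^2 + 72*m - 108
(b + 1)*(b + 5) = b^2 + 6*b + 5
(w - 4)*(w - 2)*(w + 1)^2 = w^4 - 4*w^3 - 3*w^2 + 10*w + 8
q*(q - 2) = q^2 - 2*q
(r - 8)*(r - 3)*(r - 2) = r^3 - 13*r^2 + 46*r - 48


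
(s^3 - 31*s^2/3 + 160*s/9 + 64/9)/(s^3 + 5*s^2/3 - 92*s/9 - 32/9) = (s - 8)/(s + 4)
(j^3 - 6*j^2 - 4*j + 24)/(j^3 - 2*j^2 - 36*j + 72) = (j + 2)/(j + 6)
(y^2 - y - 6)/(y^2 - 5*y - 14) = (y - 3)/(y - 7)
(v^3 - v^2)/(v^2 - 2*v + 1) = v^2/(v - 1)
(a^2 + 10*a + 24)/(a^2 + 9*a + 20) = (a + 6)/(a + 5)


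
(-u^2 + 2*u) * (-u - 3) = u^3 + u^2 - 6*u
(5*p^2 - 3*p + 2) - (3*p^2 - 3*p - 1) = 2*p^2 + 3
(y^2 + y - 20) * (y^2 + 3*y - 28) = y^4 + 4*y^3 - 45*y^2 - 88*y + 560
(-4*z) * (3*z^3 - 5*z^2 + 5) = -12*z^4 + 20*z^3 - 20*z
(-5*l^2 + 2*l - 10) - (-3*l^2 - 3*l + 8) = -2*l^2 + 5*l - 18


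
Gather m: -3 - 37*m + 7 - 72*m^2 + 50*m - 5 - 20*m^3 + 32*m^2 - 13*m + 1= -20*m^3 - 40*m^2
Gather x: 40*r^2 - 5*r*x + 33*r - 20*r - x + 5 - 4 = 40*r^2 + 13*r + x*(-5*r - 1) + 1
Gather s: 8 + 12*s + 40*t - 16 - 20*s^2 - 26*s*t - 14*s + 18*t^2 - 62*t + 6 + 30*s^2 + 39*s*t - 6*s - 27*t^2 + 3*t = 10*s^2 + s*(13*t - 8) - 9*t^2 - 19*t - 2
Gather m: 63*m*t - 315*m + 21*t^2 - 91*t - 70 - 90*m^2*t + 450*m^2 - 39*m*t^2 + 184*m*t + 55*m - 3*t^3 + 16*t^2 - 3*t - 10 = m^2*(450 - 90*t) + m*(-39*t^2 + 247*t - 260) - 3*t^3 + 37*t^2 - 94*t - 80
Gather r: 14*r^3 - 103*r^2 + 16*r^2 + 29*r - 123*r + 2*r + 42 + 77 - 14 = 14*r^3 - 87*r^2 - 92*r + 105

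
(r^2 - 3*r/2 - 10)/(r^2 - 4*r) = (r + 5/2)/r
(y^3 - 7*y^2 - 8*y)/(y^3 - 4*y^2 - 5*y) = (y - 8)/(y - 5)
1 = 1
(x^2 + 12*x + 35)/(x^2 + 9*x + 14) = (x + 5)/(x + 2)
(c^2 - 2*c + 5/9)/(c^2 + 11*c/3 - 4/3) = (c - 5/3)/(c + 4)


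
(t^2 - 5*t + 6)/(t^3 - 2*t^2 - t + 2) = (t - 3)/(t^2 - 1)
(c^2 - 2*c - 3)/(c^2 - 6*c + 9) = (c + 1)/(c - 3)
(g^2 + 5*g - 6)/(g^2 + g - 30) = (g - 1)/(g - 5)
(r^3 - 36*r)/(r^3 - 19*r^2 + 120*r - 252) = r*(r + 6)/(r^2 - 13*r + 42)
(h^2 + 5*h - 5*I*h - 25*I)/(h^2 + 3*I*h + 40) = (h + 5)/(h + 8*I)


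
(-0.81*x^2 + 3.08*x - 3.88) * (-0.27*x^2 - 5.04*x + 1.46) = 0.2187*x^4 + 3.2508*x^3 - 15.6582*x^2 + 24.052*x - 5.6648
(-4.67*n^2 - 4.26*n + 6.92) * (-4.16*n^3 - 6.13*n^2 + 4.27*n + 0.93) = 19.4272*n^5 + 46.3487*n^4 - 22.6143*n^3 - 64.9529*n^2 + 25.5866*n + 6.4356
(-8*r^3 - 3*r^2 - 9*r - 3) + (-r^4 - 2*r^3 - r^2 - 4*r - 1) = -r^4 - 10*r^3 - 4*r^2 - 13*r - 4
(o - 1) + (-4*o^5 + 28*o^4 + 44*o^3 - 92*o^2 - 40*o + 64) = -4*o^5 + 28*o^4 + 44*o^3 - 92*o^2 - 39*o + 63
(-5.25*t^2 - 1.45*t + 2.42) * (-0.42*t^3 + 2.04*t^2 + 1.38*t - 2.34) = 2.205*t^5 - 10.101*t^4 - 11.2194*t^3 + 15.2208*t^2 + 6.7326*t - 5.6628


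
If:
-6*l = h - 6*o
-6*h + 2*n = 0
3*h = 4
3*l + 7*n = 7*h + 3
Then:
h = 4/3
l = -47/9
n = 4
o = -5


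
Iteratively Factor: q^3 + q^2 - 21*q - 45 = (q + 3)*(q^2 - 2*q - 15) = (q + 3)^2*(q - 5)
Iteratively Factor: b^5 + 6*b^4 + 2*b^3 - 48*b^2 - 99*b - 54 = (b + 2)*(b^4 + 4*b^3 - 6*b^2 - 36*b - 27) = (b - 3)*(b + 2)*(b^3 + 7*b^2 + 15*b + 9) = (b - 3)*(b + 2)*(b + 3)*(b^2 + 4*b + 3) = (b - 3)*(b + 1)*(b + 2)*(b + 3)*(b + 3)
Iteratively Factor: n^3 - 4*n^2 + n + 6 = (n - 2)*(n^2 - 2*n - 3) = (n - 2)*(n + 1)*(n - 3)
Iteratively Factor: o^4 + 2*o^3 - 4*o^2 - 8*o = (o - 2)*(o^3 + 4*o^2 + 4*o) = o*(o - 2)*(o^2 + 4*o + 4) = o*(o - 2)*(o + 2)*(o + 2)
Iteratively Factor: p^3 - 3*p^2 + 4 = (p + 1)*(p^2 - 4*p + 4) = (p - 2)*(p + 1)*(p - 2)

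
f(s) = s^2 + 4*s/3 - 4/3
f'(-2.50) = -3.67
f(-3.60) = 6.83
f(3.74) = 17.64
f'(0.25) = 1.83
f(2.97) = 11.45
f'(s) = 2*s + 4/3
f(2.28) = 6.91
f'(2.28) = 5.89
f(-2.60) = 1.96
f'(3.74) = 8.81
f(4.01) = 20.09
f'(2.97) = 7.27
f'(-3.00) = -4.67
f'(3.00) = 7.33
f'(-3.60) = -5.87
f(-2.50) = 1.58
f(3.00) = 11.67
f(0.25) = -0.94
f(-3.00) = 3.67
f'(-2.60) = -3.87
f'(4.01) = 9.35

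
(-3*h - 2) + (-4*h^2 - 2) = -4*h^2 - 3*h - 4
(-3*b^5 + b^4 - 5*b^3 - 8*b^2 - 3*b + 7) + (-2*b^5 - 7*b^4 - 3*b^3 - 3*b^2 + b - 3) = -5*b^5 - 6*b^4 - 8*b^3 - 11*b^2 - 2*b + 4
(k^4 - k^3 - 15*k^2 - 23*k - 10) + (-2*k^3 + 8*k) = k^4 - 3*k^3 - 15*k^2 - 15*k - 10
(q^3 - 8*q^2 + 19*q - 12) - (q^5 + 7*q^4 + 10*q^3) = -q^5 - 7*q^4 - 9*q^3 - 8*q^2 + 19*q - 12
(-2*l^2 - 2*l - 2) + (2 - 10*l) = -2*l^2 - 12*l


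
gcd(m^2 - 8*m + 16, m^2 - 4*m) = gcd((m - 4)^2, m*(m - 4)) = m - 4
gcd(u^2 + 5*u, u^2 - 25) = u + 5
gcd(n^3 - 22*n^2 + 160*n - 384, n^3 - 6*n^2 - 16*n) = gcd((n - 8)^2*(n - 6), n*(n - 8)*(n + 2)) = n - 8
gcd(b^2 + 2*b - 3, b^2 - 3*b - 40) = 1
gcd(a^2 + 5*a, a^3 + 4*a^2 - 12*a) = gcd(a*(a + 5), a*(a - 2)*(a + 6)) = a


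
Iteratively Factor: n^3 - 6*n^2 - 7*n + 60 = (n - 5)*(n^2 - n - 12) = (n - 5)*(n + 3)*(n - 4)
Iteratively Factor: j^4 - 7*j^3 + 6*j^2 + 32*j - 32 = (j - 4)*(j^3 - 3*j^2 - 6*j + 8) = (j - 4)*(j - 1)*(j^2 - 2*j - 8) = (j - 4)^2*(j - 1)*(j + 2)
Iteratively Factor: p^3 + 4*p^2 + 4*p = (p)*(p^2 + 4*p + 4) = p*(p + 2)*(p + 2)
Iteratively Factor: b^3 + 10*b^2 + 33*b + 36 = (b + 3)*(b^2 + 7*b + 12) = (b + 3)^2*(b + 4)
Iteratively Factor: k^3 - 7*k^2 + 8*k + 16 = (k + 1)*(k^2 - 8*k + 16) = (k - 4)*(k + 1)*(k - 4)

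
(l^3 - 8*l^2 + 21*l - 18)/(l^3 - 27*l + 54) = (l - 2)/(l + 6)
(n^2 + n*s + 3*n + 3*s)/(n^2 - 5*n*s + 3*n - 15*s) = (-n - s)/(-n + 5*s)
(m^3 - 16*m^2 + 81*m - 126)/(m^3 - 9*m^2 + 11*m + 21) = (m - 6)/(m + 1)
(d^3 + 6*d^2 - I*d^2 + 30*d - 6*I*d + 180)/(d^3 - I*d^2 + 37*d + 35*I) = (d^2 + 6*d*(1 - I) - 36*I)/(d^2 - 6*I*d + 7)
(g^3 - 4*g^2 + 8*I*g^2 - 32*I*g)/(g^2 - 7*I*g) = (g^2 + g*(-4 + 8*I) - 32*I)/(g - 7*I)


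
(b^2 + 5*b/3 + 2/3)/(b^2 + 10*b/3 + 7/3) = (3*b + 2)/(3*b + 7)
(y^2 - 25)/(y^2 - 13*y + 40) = (y + 5)/(y - 8)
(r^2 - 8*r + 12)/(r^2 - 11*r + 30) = (r - 2)/(r - 5)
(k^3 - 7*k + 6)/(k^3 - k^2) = (k^2 + k - 6)/k^2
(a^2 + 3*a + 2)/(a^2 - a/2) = 2*(a^2 + 3*a + 2)/(a*(2*a - 1))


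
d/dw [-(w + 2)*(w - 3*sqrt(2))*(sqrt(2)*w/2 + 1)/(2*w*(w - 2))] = (-sqrt(2)*w^4/4 + sqrt(2)*w^3 - 4*w^2 - sqrt(2)*w^2/2 - 6*sqrt(2)*w + 6*sqrt(2))/(w^2*(w^2 - 4*w + 4))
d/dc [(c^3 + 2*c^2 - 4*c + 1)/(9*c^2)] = (c^3 + 4*c - 2)/(9*c^3)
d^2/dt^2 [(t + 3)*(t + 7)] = 2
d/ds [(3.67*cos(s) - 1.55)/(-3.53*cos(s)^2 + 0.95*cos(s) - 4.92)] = (-12.9551*cos(s)^2 + 10.943*cos(s) + 16.5839)*sin(s)/(12.4609*cos(s)^4 - 6.707*cos(s)^3 + 35.6377*cos(s)^2 - 9.348*cos(s) + 24.2064)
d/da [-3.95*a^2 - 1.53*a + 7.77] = -7.9*a - 1.53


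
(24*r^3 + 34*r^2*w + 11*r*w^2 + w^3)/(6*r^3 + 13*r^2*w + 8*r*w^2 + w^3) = (4*r + w)/(r + w)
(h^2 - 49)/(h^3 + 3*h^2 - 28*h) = (h - 7)/(h*(h - 4))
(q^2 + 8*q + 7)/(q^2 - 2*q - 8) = (q^2 + 8*q + 7)/(q^2 - 2*q - 8)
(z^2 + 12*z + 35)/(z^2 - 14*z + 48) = (z^2 + 12*z + 35)/(z^2 - 14*z + 48)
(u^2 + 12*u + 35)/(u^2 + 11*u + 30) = (u + 7)/(u + 6)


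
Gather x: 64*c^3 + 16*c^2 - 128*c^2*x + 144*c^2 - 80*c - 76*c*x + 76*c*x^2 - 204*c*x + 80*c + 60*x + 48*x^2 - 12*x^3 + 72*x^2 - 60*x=64*c^3 + 160*c^2 - 12*x^3 + x^2*(76*c + 120) + x*(-128*c^2 - 280*c)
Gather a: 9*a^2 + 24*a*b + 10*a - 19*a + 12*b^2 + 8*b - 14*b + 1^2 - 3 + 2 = 9*a^2 + a*(24*b - 9) + 12*b^2 - 6*b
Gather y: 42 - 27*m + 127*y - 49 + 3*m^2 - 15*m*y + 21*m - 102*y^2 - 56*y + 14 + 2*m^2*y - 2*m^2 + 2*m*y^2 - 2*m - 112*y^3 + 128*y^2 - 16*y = m^2 - 8*m - 112*y^3 + y^2*(2*m + 26) + y*(2*m^2 - 15*m + 55) + 7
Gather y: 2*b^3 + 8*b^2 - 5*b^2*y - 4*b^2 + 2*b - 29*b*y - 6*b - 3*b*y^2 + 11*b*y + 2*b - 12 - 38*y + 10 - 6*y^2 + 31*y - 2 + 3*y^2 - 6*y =2*b^3 + 4*b^2 - 2*b + y^2*(-3*b - 3) + y*(-5*b^2 - 18*b - 13) - 4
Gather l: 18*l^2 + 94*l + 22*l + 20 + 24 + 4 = 18*l^2 + 116*l + 48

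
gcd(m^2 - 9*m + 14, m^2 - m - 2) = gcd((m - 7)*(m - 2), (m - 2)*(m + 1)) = m - 2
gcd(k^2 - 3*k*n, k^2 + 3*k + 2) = 1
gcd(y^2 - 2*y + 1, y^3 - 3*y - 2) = 1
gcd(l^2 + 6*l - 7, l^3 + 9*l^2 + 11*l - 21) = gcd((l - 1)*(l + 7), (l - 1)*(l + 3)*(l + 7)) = l^2 + 6*l - 7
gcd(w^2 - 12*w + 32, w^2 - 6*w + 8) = w - 4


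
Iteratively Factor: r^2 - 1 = (r + 1)*(r - 1)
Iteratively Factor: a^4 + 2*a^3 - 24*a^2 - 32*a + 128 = (a - 2)*(a^3 + 4*a^2 - 16*a - 64) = (a - 2)*(a + 4)*(a^2 - 16) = (a - 4)*(a - 2)*(a + 4)*(a + 4)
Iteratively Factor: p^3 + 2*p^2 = (p)*(p^2 + 2*p) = p*(p + 2)*(p)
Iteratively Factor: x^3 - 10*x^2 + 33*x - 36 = (x - 4)*(x^2 - 6*x + 9) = (x - 4)*(x - 3)*(x - 3)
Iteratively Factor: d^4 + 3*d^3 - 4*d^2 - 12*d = (d + 2)*(d^3 + d^2 - 6*d) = d*(d + 2)*(d^2 + d - 6) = d*(d - 2)*(d + 2)*(d + 3)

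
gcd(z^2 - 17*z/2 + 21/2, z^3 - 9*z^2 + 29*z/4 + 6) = z - 3/2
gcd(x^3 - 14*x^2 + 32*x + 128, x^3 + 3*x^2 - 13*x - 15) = 1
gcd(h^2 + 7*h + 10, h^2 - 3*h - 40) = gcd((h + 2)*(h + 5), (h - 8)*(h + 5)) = h + 5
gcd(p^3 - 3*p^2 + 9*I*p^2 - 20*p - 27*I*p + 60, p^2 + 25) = p + 5*I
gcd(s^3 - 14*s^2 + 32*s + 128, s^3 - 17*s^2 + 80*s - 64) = s^2 - 16*s + 64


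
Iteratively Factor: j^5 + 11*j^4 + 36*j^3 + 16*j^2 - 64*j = (j)*(j^4 + 11*j^3 + 36*j^2 + 16*j - 64) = j*(j + 4)*(j^3 + 7*j^2 + 8*j - 16) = j*(j + 4)^2*(j^2 + 3*j - 4) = j*(j + 4)^3*(j - 1)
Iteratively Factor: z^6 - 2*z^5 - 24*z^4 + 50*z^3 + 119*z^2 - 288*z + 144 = (z + 4)*(z^5 - 6*z^4 + 50*z^2 - 81*z + 36) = (z + 3)*(z + 4)*(z^4 - 9*z^3 + 27*z^2 - 31*z + 12) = (z - 1)*(z + 3)*(z + 4)*(z^3 - 8*z^2 + 19*z - 12) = (z - 3)*(z - 1)*(z + 3)*(z + 4)*(z^2 - 5*z + 4) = (z - 3)*(z - 1)^2*(z + 3)*(z + 4)*(z - 4)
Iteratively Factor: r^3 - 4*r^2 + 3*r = (r)*(r^2 - 4*r + 3) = r*(r - 3)*(r - 1)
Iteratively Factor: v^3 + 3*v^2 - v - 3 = (v + 3)*(v^2 - 1) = (v + 1)*(v + 3)*(v - 1)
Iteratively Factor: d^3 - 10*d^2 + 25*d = (d - 5)*(d^2 - 5*d) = d*(d - 5)*(d - 5)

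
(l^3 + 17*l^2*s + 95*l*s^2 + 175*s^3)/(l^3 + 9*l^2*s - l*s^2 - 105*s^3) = (-l - 5*s)/(-l + 3*s)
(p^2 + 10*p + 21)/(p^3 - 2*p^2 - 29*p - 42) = (p + 7)/(p^2 - 5*p - 14)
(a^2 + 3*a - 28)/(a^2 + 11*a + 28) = (a - 4)/(a + 4)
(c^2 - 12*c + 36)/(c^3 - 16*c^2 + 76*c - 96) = (c - 6)/(c^2 - 10*c + 16)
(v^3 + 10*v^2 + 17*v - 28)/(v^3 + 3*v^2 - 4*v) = (v + 7)/v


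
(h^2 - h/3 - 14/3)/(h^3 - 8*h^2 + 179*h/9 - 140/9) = 3*(h + 2)/(3*h^2 - 17*h + 20)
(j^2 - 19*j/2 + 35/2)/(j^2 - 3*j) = (2*j^2 - 19*j + 35)/(2*j*(j - 3))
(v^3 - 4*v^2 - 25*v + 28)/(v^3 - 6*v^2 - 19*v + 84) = (v - 1)/(v - 3)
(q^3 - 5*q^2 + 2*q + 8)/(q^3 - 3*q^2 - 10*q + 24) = (q + 1)/(q + 3)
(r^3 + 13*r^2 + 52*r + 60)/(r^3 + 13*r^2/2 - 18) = 2*(r + 5)/(2*r - 3)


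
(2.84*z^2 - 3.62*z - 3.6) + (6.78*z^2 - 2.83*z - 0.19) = 9.62*z^2 - 6.45*z - 3.79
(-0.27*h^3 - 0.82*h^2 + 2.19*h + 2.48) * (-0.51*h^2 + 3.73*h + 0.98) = 0.1377*h^5 - 0.5889*h^4 - 4.4401*h^3 + 6.1003*h^2 + 11.3966*h + 2.4304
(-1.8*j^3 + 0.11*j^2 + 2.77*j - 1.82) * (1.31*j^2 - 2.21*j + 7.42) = -2.358*j^5 + 4.1221*j^4 - 9.9704*j^3 - 7.6897*j^2 + 24.5756*j - 13.5044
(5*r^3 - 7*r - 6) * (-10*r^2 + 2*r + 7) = -50*r^5 + 10*r^4 + 105*r^3 + 46*r^2 - 61*r - 42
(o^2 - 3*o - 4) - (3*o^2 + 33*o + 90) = -2*o^2 - 36*o - 94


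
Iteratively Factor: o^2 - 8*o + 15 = (o - 5)*(o - 3)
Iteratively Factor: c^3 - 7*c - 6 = (c + 2)*(c^2 - 2*c - 3) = (c - 3)*(c + 2)*(c + 1)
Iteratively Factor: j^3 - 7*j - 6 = (j + 1)*(j^2 - j - 6) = (j + 1)*(j + 2)*(j - 3)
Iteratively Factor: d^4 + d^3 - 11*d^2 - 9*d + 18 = (d - 1)*(d^3 + 2*d^2 - 9*d - 18) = (d - 1)*(d + 3)*(d^2 - d - 6) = (d - 1)*(d + 2)*(d + 3)*(d - 3)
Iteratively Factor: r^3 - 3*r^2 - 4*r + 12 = (r - 2)*(r^2 - r - 6) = (r - 3)*(r - 2)*(r + 2)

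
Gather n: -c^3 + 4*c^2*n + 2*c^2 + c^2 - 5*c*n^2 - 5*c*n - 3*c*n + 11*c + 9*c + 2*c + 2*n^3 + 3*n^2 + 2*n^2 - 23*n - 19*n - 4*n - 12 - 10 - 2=-c^3 + 3*c^2 + 22*c + 2*n^3 + n^2*(5 - 5*c) + n*(4*c^2 - 8*c - 46) - 24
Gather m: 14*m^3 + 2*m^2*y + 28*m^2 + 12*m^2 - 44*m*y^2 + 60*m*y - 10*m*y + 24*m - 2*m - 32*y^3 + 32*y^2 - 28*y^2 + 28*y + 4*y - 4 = 14*m^3 + m^2*(2*y + 40) + m*(-44*y^2 + 50*y + 22) - 32*y^3 + 4*y^2 + 32*y - 4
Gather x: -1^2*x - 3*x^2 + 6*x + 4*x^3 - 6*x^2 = 4*x^3 - 9*x^2 + 5*x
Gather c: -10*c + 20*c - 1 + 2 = 10*c + 1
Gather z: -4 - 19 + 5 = -18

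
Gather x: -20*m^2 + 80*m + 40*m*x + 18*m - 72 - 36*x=-20*m^2 + 98*m + x*(40*m - 36) - 72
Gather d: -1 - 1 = -2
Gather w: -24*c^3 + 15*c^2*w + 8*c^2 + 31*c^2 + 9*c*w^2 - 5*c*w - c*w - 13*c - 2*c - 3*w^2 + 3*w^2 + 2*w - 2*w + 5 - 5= -24*c^3 + 39*c^2 + 9*c*w^2 - 15*c + w*(15*c^2 - 6*c)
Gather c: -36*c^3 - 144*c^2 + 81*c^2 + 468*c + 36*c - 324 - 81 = -36*c^3 - 63*c^2 + 504*c - 405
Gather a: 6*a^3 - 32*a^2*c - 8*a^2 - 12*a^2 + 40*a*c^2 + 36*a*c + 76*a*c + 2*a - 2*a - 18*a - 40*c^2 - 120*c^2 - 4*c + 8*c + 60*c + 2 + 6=6*a^3 + a^2*(-32*c - 20) + a*(40*c^2 + 112*c - 18) - 160*c^2 + 64*c + 8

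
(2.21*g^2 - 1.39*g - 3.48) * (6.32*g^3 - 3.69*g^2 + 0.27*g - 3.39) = 13.9672*g^5 - 16.9397*g^4 - 16.2678*g^3 + 4.974*g^2 + 3.7725*g + 11.7972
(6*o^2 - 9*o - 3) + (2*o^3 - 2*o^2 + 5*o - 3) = 2*o^3 + 4*o^2 - 4*o - 6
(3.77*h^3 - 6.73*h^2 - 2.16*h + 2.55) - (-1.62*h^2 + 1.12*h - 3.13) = 3.77*h^3 - 5.11*h^2 - 3.28*h + 5.68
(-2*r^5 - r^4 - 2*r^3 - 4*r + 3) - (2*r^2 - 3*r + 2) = -2*r^5 - r^4 - 2*r^3 - 2*r^2 - r + 1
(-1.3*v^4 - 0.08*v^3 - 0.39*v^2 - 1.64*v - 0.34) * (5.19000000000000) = -6.747*v^4 - 0.4152*v^3 - 2.0241*v^2 - 8.5116*v - 1.7646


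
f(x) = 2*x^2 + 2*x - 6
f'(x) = 4*x + 2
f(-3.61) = 12.84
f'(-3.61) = -12.44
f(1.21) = -0.65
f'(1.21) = 6.84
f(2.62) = 12.97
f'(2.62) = 12.48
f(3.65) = 27.94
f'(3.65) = 16.60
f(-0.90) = -6.18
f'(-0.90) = -1.60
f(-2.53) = 1.74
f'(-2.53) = -8.12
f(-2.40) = 0.72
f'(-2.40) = -7.60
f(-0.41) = -6.48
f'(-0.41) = 0.36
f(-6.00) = 54.00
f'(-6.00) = -22.00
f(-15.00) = 414.00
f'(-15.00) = -58.00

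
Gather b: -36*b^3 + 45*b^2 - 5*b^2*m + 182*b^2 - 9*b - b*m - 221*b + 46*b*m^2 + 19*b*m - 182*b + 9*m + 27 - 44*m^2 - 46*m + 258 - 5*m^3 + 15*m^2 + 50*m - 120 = -36*b^3 + b^2*(227 - 5*m) + b*(46*m^2 + 18*m - 412) - 5*m^3 - 29*m^2 + 13*m + 165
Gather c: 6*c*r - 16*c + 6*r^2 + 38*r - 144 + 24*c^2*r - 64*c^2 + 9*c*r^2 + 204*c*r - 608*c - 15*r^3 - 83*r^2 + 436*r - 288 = c^2*(24*r - 64) + c*(9*r^2 + 210*r - 624) - 15*r^3 - 77*r^2 + 474*r - 432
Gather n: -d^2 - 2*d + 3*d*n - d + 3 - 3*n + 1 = -d^2 - 3*d + n*(3*d - 3) + 4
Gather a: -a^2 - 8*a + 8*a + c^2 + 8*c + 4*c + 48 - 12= -a^2 + c^2 + 12*c + 36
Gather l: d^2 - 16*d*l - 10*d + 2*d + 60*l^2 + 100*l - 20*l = d^2 - 8*d + 60*l^2 + l*(80 - 16*d)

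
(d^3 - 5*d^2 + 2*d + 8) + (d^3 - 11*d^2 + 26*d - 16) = 2*d^3 - 16*d^2 + 28*d - 8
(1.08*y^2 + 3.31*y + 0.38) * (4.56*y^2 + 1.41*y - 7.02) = 4.9248*y^4 + 16.6164*y^3 - 1.1817*y^2 - 22.7004*y - 2.6676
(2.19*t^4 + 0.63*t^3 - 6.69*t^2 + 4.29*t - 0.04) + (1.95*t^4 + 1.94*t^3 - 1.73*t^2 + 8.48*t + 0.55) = 4.14*t^4 + 2.57*t^3 - 8.42*t^2 + 12.77*t + 0.51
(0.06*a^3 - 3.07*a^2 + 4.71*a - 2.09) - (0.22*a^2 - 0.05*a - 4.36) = 0.06*a^3 - 3.29*a^2 + 4.76*a + 2.27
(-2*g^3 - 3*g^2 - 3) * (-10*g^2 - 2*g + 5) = 20*g^5 + 34*g^4 - 4*g^3 + 15*g^2 + 6*g - 15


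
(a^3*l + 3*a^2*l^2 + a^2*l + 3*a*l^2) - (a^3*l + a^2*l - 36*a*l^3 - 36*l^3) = 3*a^2*l^2 + 36*a*l^3 + 3*a*l^2 + 36*l^3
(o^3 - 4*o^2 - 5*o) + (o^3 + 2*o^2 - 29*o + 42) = 2*o^3 - 2*o^2 - 34*o + 42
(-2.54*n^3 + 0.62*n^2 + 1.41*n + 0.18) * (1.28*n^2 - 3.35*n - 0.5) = -3.2512*n^5 + 9.3026*n^4 + 0.9978*n^3 - 4.8031*n^2 - 1.308*n - 0.09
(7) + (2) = 9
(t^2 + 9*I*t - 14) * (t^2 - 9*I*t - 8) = t^4 + 59*t^2 + 54*I*t + 112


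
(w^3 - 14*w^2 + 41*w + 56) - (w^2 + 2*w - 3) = w^3 - 15*w^2 + 39*w + 59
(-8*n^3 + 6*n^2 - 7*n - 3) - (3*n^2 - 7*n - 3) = -8*n^3 + 3*n^2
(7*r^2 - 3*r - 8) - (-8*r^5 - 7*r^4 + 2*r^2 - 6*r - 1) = 8*r^5 + 7*r^4 + 5*r^2 + 3*r - 7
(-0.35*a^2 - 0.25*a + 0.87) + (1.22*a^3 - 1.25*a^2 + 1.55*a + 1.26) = 1.22*a^3 - 1.6*a^2 + 1.3*a + 2.13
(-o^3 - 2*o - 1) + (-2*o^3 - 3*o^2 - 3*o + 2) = -3*o^3 - 3*o^2 - 5*o + 1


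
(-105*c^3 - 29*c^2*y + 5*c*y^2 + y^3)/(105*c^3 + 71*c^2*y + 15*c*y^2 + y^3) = (-5*c + y)/(5*c + y)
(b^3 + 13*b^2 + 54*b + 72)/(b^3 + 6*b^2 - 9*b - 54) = (b + 4)/(b - 3)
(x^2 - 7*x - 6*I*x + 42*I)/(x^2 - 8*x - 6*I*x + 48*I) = (x - 7)/(x - 8)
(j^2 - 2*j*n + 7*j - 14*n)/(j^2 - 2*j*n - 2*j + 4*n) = (j + 7)/(j - 2)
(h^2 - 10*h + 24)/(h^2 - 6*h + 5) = (h^2 - 10*h + 24)/(h^2 - 6*h + 5)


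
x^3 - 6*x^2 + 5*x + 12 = (x - 4)*(x - 3)*(x + 1)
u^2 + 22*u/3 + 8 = (u + 4/3)*(u + 6)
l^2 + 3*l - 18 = (l - 3)*(l + 6)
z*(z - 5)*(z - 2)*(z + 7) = z^4 - 39*z^2 + 70*z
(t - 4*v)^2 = t^2 - 8*t*v + 16*v^2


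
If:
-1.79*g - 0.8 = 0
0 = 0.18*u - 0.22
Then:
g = -0.45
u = 1.22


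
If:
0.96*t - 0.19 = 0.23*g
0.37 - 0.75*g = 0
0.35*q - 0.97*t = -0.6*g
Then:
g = 0.49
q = 0.03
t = 0.32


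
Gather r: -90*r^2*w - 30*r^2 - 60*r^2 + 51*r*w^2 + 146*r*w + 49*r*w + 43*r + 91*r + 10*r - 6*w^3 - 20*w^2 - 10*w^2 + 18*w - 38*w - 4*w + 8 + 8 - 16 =r^2*(-90*w - 90) + r*(51*w^2 + 195*w + 144) - 6*w^3 - 30*w^2 - 24*w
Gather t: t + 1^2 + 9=t + 10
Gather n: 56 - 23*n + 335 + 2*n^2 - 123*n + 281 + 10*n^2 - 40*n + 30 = 12*n^2 - 186*n + 702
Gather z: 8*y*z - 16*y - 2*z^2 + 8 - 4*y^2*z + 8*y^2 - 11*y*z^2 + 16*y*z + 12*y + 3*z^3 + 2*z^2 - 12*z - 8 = 8*y^2 - 11*y*z^2 - 4*y + 3*z^3 + z*(-4*y^2 + 24*y - 12)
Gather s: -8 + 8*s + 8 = 8*s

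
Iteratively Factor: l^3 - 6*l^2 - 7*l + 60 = (l - 4)*(l^2 - 2*l - 15) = (l - 4)*(l + 3)*(l - 5)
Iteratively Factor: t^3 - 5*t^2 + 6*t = (t - 3)*(t^2 - 2*t) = t*(t - 3)*(t - 2)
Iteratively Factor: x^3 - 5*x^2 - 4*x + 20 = (x - 5)*(x^2 - 4) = (x - 5)*(x + 2)*(x - 2)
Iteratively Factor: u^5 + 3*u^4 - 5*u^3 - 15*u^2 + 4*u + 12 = (u + 1)*(u^4 + 2*u^3 - 7*u^2 - 8*u + 12) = (u + 1)*(u + 3)*(u^3 - u^2 - 4*u + 4) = (u - 1)*(u + 1)*(u + 3)*(u^2 - 4) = (u - 2)*(u - 1)*(u + 1)*(u + 3)*(u + 2)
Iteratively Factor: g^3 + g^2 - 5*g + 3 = (g + 3)*(g^2 - 2*g + 1) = (g - 1)*(g + 3)*(g - 1)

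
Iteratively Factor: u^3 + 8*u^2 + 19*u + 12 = (u + 3)*(u^2 + 5*u + 4) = (u + 1)*(u + 3)*(u + 4)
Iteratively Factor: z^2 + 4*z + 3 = (z + 3)*(z + 1)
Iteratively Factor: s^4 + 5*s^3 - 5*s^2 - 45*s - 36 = (s + 3)*(s^3 + 2*s^2 - 11*s - 12) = (s + 3)*(s + 4)*(s^2 - 2*s - 3) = (s - 3)*(s + 3)*(s + 4)*(s + 1)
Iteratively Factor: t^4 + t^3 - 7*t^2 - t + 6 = (t - 1)*(t^3 + 2*t^2 - 5*t - 6) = (t - 2)*(t - 1)*(t^2 + 4*t + 3) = (t - 2)*(t - 1)*(t + 1)*(t + 3)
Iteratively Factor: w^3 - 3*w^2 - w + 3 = (w - 3)*(w^2 - 1) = (w - 3)*(w + 1)*(w - 1)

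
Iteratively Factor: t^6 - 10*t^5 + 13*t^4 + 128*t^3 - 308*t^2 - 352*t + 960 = (t + 3)*(t^5 - 13*t^4 + 52*t^3 - 28*t^2 - 224*t + 320) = (t + 2)*(t + 3)*(t^4 - 15*t^3 + 82*t^2 - 192*t + 160) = (t - 4)*(t + 2)*(t + 3)*(t^3 - 11*t^2 + 38*t - 40) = (t - 5)*(t - 4)*(t + 2)*(t + 3)*(t^2 - 6*t + 8) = (t - 5)*(t - 4)*(t - 2)*(t + 2)*(t + 3)*(t - 4)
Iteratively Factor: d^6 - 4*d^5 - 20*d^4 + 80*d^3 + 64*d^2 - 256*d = (d + 4)*(d^5 - 8*d^4 + 12*d^3 + 32*d^2 - 64*d) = (d + 2)*(d + 4)*(d^4 - 10*d^3 + 32*d^2 - 32*d) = (d - 4)*(d + 2)*(d + 4)*(d^3 - 6*d^2 + 8*d) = d*(d - 4)*(d + 2)*(d + 4)*(d^2 - 6*d + 8) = d*(d - 4)*(d - 2)*(d + 2)*(d + 4)*(d - 4)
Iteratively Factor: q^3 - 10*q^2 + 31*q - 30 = (q - 3)*(q^2 - 7*q + 10) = (q - 5)*(q - 3)*(q - 2)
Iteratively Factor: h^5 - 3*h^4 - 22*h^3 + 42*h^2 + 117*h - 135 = (h - 5)*(h^4 + 2*h^3 - 12*h^2 - 18*h + 27) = (h - 5)*(h + 3)*(h^3 - h^2 - 9*h + 9) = (h - 5)*(h - 3)*(h + 3)*(h^2 + 2*h - 3) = (h - 5)*(h - 3)*(h + 3)^2*(h - 1)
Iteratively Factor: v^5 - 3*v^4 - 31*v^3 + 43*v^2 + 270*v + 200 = (v + 1)*(v^4 - 4*v^3 - 27*v^2 + 70*v + 200) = (v + 1)*(v + 2)*(v^3 - 6*v^2 - 15*v + 100) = (v + 1)*(v + 2)*(v + 4)*(v^2 - 10*v + 25) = (v - 5)*(v + 1)*(v + 2)*(v + 4)*(v - 5)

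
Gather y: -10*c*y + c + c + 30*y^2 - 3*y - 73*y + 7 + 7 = 2*c + 30*y^2 + y*(-10*c - 76) + 14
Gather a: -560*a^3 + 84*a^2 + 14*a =-560*a^3 + 84*a^2 + 14*a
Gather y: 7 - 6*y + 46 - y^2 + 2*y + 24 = -y^2 - 4*y + 77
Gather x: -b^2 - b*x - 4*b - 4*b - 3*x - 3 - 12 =-b^2 - 8*b + x*(-b - 3) - 15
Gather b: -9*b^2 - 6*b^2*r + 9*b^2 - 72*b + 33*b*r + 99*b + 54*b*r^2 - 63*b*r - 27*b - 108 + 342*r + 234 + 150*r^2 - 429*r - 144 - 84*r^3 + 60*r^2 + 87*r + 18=-6*b^2*r + b*(54*r^2 - 30*r) - 84*r^3 + 210*r^2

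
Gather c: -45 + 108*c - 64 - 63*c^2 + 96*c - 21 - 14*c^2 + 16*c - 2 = -77*c^2 + 220*c - 132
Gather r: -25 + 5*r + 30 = 5*r + 5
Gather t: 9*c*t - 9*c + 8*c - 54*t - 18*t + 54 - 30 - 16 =-c + t*(9*c - 72) + 8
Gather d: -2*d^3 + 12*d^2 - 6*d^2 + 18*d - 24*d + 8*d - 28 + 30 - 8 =-2*d^3 + 6*d^2 + 2*d - 6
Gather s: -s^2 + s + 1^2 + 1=-s^2 + s + 2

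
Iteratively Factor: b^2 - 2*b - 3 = (b - 3)*(b + 1)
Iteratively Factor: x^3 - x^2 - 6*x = (x - 3)*(x^2 + 2*x) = x*(x - 3)*(x + 2)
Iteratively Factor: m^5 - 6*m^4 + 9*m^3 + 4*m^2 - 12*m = (m - 3)*(m^4 - 3*m^3 + 4*m) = (m - 3)*(m - 2)*(m^3 - m^2 - 2*m) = (m - 3)*(m - 2)*(m + 1)*(m^2 - 2*m) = m*(m - 3)*(m - 2)*(m + 1)*(m - 2)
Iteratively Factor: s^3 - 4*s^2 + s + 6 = (s - 2)*(s^2 - 2*s - 3) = (s - 2)*(s + 1)*(s - 3)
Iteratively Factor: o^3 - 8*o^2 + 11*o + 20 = (o - 4)*(o^2 - 4*o - 5) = (o - 5)*(o - 4)*(o + 1)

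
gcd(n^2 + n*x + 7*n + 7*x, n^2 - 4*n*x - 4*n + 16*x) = 1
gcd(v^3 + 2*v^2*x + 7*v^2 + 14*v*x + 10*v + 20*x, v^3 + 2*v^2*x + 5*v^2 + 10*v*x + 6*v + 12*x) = v^2 + 2*v*x + 2*v + 4*x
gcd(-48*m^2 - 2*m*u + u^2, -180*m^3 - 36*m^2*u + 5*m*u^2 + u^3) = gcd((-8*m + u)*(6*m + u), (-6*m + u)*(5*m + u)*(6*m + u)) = 6*m + u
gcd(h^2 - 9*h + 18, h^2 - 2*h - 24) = h - 6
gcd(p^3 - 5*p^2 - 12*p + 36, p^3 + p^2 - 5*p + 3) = p + 3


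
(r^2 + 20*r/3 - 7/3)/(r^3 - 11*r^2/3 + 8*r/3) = (3*r^2 + 20*r - 7)/(r*(3*r^2 - 11*r + 8))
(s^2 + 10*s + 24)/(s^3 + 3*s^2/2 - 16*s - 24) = 2*(s + 6)/(2*s^2 - 5*s - 12)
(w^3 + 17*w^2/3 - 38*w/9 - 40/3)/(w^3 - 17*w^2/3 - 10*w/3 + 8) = (w^2 + 13*w/3 - 10)/(w^2 - 7*w + 6)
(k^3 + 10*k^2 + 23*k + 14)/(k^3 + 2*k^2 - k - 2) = (k + 7)/(k - 1)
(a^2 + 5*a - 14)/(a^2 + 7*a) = (a - 2)/a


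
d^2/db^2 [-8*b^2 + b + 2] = -16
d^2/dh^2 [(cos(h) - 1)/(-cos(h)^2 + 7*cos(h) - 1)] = 2*(-9*(1 - cos(2*h))^2*cos(h) - 3*(1 - cos(2*h))^2 + 131*cos(h) + 52*cos(2*h) - 21*cos(3*h) + 2*cos(5*h) - 264)/(14*cos(h) - cos(2*h) - 3)^3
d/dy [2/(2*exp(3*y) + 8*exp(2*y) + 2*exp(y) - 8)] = (-3*exp(2*y) - 8*exp(y) - 1)*exp(y)/(exp(3*y) + 4*exp(2*y) + exp(y) - 4)^2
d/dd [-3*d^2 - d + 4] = -6*d - 1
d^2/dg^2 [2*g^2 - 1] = 4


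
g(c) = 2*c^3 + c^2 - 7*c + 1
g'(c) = 6*c^2 + 2*c - 7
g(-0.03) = 1.21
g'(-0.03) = -7.05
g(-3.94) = -78.22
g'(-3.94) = 78.26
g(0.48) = -1.91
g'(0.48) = -4.66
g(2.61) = 25.10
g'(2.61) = 39.09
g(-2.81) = -15.81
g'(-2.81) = 34.76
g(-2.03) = 2.60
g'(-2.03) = 13.67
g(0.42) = -1.62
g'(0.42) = -5.10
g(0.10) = 0.31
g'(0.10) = -6.74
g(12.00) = 3517.00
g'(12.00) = 881.00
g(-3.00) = -23.00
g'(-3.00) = 41.00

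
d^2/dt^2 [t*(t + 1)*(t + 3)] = 6*t + 8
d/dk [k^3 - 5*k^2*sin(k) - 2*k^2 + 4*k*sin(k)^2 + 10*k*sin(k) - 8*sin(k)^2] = -5*k^2*cos(k) + 3*k^2 + 4*k*sin(2*k) + 10*sqrt(2)*k*cos(k + pi/4) - 4*k + 10*sin(k) - 8*sin(2*k) - 2*cos(2*k) + 2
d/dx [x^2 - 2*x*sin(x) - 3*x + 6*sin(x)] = -2*x*cos(x) + 2*x - 2*sin(x) + 6*cos(x) - 3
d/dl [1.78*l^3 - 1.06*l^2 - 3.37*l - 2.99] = 5.34*l^2 - 2.12*l - 3.37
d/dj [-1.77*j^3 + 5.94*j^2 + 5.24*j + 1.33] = -5.31*j^2 + 11.88*j + 5.24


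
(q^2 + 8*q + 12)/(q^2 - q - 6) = (q + 6)/(q - 3)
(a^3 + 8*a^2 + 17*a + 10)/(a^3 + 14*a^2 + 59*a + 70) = (a + 1)/(a + 7)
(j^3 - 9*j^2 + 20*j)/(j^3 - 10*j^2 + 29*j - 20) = j/(j - 1)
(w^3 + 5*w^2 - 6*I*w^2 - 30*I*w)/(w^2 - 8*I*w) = (w^2 + w*(5 - 6*I) - 30*I)/(w - 8*I)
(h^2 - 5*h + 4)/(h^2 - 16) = (h - 1)/(h + 4)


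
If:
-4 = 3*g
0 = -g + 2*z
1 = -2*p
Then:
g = -4/3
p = -1/2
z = -2/3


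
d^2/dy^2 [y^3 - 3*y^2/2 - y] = 6*y - 3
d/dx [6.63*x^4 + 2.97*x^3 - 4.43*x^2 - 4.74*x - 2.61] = 26.52*x^3 + 8.91*x^2 - 8.86*x - 4.74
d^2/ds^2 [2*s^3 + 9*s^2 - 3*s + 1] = 12*s + 18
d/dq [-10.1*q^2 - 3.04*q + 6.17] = -20.2*q - 3.04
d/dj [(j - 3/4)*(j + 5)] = 2*j + 17/4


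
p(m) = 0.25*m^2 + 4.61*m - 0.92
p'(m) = 0.5*m + 4.61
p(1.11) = 4.51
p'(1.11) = 5.16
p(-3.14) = -12.93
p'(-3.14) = 3.04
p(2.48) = 12.05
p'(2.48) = 5.85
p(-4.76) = -17.20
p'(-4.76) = 2.23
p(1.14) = 4.66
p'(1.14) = 5.18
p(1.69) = 7.58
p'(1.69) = 5.46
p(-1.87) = -8.67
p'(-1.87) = 3.68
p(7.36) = 46.55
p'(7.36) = 8.29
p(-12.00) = -20.24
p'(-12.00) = -1.39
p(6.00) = 35.74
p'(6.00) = 7.61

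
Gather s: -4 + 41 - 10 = 27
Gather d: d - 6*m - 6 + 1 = d - 6*m - 5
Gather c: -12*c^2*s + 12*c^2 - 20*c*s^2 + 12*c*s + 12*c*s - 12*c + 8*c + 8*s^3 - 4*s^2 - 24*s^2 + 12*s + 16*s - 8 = c^2*(12 - 12*s) + c*(-20*s^2 + 24*s - 4) + 8*s^3 - 28*s^2 + 28*s - 8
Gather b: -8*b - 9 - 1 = -8*b - 10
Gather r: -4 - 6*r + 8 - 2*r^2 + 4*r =-2*r^2 - 2*r + 4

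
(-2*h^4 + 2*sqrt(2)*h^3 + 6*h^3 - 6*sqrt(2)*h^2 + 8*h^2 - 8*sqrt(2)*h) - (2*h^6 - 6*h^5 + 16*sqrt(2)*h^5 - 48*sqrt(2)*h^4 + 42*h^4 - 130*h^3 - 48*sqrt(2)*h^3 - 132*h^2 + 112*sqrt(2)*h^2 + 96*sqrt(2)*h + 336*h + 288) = -2*h^6 - 16*sqrt(2)*h^5 + 6*h^5 - 44*h^4 + 48*sqrt(2)*h^4 + 50*sqrt(2)*h^3 + 136*h^3 - 118*sqrt(2)*h^2 + 140*h^2 - 336*h - 104*sqrt(2)*h - 288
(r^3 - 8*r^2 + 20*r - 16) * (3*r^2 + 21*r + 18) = 3*r^5 - 3*r^4 - 90*r^3 + 228*r^2 + 24*r - 288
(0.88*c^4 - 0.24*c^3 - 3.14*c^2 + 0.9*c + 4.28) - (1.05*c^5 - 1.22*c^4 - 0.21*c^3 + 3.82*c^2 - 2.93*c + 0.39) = -1.05*c^5 + 2.1*c^4 - 0.03*c^3 - 6.96*c^2 + 3.83*c + 3.89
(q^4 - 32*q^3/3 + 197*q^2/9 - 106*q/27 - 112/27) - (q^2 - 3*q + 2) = q^4 - 32*q^3/3 + 188*q^2/9 - 25*q/27 - 166/27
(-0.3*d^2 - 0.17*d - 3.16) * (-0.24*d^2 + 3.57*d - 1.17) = 0.072*d^4 - 1.0302*d^3 + 0.5025*d^2 - 11.0823*d + 3.6972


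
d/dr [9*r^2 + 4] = 18*r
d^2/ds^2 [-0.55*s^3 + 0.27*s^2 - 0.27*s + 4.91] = 0.54 - 3.3*s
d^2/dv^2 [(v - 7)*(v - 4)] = 2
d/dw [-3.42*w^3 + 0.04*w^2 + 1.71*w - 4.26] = -10.26*w^2 + 0.08*w + 1.71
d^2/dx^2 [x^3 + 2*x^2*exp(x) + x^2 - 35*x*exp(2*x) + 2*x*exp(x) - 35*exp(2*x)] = 2*x^2*exp(x) - 140*x*exp(2*x) + 10*x*exp(x) + 6*x - 280*exp(2*x) + 8*exp(x) + 2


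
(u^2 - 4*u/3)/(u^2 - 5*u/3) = (3*u - 4)/(3*u - 5)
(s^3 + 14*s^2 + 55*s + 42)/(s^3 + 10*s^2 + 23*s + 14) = (s + 6)/(s + 2)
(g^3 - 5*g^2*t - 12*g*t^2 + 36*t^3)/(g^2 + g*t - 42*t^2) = (g^2 + g*t - 6*t^2)/(g + 7*t)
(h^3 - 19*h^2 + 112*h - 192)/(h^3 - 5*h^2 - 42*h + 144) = (h - 8)/(h + 6)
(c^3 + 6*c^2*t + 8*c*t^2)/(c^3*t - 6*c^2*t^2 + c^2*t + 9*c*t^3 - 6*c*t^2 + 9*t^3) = c*(c^2 + 6*c*t + 8*t^2)/(t*(c^3 - 6*c^2*t + c^2 + 9*c*t^2 - 6*c*t + 9*t^2))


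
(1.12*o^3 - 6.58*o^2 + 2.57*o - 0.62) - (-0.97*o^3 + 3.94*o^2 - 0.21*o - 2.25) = 2.09*o^3 - 10.52*o^2 + 2.78*o + 1.63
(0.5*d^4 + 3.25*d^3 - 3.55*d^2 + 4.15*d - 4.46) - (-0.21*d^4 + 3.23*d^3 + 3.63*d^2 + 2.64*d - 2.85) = 0.71*d^4 + 0.02*d^3 - 7.18*d^2 + 1.51*d - 1.61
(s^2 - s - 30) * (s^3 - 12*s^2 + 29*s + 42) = s^5 - 13*s^4 + 11*s^3 + 373*s^2 - 912*s - 1260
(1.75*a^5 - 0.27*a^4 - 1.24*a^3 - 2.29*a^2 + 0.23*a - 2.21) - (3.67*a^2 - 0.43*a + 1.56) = 1.75*a^5 - 0.27*a^4 - 1.24*a^3 - 5.96*a^2 + 0.66*a - 3.77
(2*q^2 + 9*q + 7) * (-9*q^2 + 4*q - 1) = -18*q^4 - 73*q^3 - 29*q^2 + 19*q - 7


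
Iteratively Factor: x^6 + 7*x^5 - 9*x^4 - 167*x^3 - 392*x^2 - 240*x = (x + 1)*(x^5 + 6*x^4 - 15*x^3 - 152*x^2 - 240*x) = x*(x + 1)*(x^4 + 6*x^3 - 15*x^2 - 152*x - 240) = x*(x + 1)*(x + 3)*(x^3 + 3*x^2 - 24*x - 80) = x*(x + 1)*(x + 3)*(x + 4)*(x^2 - x - 20) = x*(x + 1)*(x + 3)*(x + 4)^2*(x - 5)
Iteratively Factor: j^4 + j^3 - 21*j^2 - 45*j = (j)*(j^3 + j^2 - 21*j - 45) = j*(j + 3)*(j^2 - 2*j - 15) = j*(j - 5)*(j + 3)*(j + 3)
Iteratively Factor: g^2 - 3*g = (g)*(g - 3)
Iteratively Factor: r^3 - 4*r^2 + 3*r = (r - 3)*(r^2 - r) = (r - 3)*(r - 1)*(r)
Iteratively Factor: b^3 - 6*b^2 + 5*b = (b - 1)*(b^2 - 5*b) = (b - 5)*(b - 1)*(b)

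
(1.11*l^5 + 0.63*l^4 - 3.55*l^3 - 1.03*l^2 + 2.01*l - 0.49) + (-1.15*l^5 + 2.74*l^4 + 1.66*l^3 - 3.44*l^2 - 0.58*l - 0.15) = -0.0399999999999998*l^5 + 3.37*l^4 - 1.89*l^3 - 4.47*l^2 + 1.43*l - 0.64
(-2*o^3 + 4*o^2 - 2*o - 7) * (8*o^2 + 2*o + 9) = -16*o^5 + 28*o^4 - 26*o^3 - 24*o^2 - 32*o - 63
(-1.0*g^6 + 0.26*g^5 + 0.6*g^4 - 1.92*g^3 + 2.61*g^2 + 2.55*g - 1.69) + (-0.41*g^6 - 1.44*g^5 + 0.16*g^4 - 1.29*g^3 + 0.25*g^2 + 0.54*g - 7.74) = -1.41*g^6 - 1.18*g^5 + 0.76*g^4 - 3.21*g^3 + 2.86*g^2 + 3.09*g - 9.43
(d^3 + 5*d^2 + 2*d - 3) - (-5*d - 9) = d^3 + 5*d^2 + 7*d + 6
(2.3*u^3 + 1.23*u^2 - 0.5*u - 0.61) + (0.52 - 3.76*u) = 2.3*u^3 + 1.23*u^2 - 4.26*u - 0.09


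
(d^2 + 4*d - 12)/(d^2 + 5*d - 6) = (d - 2)/(d - 1)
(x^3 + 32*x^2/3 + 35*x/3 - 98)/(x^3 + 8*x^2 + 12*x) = (3*x^2 + 14*x - 49)/(3*x*(x + 2))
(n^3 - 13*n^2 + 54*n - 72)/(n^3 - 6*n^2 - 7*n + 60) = (n^2 - 9*n + 18)/(n^2 - 2*n - 15)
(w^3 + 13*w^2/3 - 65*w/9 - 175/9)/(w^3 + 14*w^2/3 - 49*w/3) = (3*w^2 + 20*w + 25)/(3*w*(w + 7))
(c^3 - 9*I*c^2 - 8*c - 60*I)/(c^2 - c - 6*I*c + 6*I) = (c^2 - 3*I*c + 10)/(c - 1)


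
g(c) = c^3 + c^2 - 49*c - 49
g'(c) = 3*c^2 + 2*c - 49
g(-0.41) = -28.81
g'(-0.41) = -49.32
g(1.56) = -119.21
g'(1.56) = -38.58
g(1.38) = -112.09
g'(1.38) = -40.53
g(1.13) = -101.65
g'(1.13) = -42.91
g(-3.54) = 92.63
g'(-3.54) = -18.49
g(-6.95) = 4.15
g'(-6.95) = 82.01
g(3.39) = -164.66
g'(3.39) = -7.74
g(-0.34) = -32.26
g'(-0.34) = -49.33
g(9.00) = 320.00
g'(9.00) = 212.00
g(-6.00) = 65.00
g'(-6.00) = 47.00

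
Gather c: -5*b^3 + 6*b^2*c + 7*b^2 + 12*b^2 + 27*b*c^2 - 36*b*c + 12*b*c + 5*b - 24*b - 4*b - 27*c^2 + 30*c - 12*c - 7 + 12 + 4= -5*b^3 + 19*b^2 - 23*b + c^2*(27*b - 27) + c*(6*b^2 - 24*b + 18) + 9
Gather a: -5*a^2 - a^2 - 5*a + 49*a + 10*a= -6*a^2 + 54*a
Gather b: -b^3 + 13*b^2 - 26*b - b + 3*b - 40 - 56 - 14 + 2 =-b^3 + 13*b^2 - 24*b - 108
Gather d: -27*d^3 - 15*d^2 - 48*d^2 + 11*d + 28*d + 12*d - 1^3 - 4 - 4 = -27*d^3 - 63*d^2 + 51*d - 9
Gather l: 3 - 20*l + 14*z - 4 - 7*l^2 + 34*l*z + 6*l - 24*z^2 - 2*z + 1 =-7*l^2 + l*(34*z - 14) - 24*z^2 + 12*z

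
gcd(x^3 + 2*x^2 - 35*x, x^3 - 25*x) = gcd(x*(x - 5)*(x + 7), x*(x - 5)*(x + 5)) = x^2 - 5*x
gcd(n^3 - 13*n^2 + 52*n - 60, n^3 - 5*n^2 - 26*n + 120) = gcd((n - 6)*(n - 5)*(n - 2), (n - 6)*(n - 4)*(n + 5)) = n - 6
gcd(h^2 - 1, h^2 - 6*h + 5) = h - 1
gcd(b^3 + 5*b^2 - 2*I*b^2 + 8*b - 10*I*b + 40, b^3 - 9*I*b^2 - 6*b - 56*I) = b^2 - 2*I*b + 8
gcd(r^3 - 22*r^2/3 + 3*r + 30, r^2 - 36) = r - 6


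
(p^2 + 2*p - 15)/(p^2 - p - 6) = (p + 5)/(p + 2)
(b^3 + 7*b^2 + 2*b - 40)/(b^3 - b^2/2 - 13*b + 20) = 2*(b + 5)/(2*b - 5)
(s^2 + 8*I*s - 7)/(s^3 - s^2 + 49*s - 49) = (s + I)/(s^2 - s*(1 + 7*I) + 7*I)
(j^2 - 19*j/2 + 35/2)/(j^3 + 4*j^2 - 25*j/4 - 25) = 2*(j - 7)/(2*j^2 + 13*j + 20)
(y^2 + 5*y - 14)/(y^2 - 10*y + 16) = (y + 7)/(y - 8)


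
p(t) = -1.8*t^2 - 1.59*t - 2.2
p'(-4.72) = 15.40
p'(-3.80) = 12.09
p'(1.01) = -5.23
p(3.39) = -28.28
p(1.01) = -5.64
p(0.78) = -4.54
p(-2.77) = -11.61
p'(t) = -3.6*t - 1.59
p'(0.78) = -4.40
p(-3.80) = -22.15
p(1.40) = -7.95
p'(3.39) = -13.79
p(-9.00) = -133.69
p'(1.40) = -6.63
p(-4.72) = -34.80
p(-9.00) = -133.69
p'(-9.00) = 30.81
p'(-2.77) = 8.38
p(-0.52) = -1.86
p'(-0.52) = 0.28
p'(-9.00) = 30.81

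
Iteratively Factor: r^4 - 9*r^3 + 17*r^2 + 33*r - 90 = (r - 3)*(r^3 - 6*r^2 - r + 30) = (r - 3)^2*(r^2 - 3*r - 10) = (r - 5)*(r - 3)^2*(r + 2)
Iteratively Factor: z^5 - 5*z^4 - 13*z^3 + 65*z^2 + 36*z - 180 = (z + 2)*(z^4 - 7*z^3 + z^2 + 63*z - 90) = (z - 3)*(z + 2)*(z^3 - 4*z^2 - 11*z + 30) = (z - 3)*(z - 2)*(z + 2)*(z^2 - 2*z - 15) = (z - 3)*(z - 2)*(z + 2)*(z + 3)*(z - 5)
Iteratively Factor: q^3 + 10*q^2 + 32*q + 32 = (q + 4)*(q^2 + 6*q + 8) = (q + 2)*(q + 4)*(q + 4)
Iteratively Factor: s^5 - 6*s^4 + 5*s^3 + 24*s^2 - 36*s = (s - 3)*(s^4 - 3*s^3 - 4*s^2 + 12*s) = s*(s - 3)*(s^3 - 3*s^2 - 4*s + 12) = s*(s - 3)^2*(s^2 - 4) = s*(s - 3)^2*(s + 2)*(s - 2)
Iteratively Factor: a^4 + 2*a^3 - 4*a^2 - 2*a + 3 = (a - 1)*(a^3 + 3*a^2 - a - 3) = (a - 1)*(a + 3)*(a^2 - 1) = (a - 1)^2*(a + 3)*(a + 1)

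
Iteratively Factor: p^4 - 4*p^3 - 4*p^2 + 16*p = (p - 4)*(p^3 - 4*p) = p*(p - 4)*(p^2 - 4) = p*(p - 4)*(p + 2)*(p - 2)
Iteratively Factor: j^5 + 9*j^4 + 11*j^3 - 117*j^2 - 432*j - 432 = (j + 3)*(j^4 + 6*j^3 - 7*j^2 - 96*j - 144) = (j + 3)^2*(j^3 + 3*j^2 - 16*j - 48) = (j - 4)*(j + 3)^2*(j^2 + 7*j + 12) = (j - 4)*(j + 3)^2*(j + 4)*(j + 3)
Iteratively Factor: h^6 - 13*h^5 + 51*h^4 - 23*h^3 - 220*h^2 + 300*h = (h - 3)*(h^5 - 10*h^4 + 21*h^3 + 40*h^2 - 100*h) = (h - 5)*(h - 3)*(h^4 - 5*h^3 - 4*h^2 + 20*h) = (h - 5)*(h - 3)*(h + 2)*(h^3 - 7*h^2 + 10*h) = (h - 5)*(h - 3)*(h - 2)*(h + 2)*(h^2 - 5*h) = h*(h - 5)*(h - 3)*(h - 2)*(h + 2)*(h - 5)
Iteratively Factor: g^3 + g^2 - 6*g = (g)*(g^2 + g - 6) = g*(g + 3)*(g - 2)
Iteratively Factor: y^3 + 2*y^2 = (y)*(y^2 + 2*y) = y^2*(y + 2)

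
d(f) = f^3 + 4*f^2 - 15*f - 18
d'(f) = 3*f^2 + 8*f - 15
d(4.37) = 76.29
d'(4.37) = 77.25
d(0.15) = -20.16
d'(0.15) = -13.73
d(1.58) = -27.77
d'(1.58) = 5.13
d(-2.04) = 20.76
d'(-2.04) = -18.84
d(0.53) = -24.68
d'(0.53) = -9.92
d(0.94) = -27.74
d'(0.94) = -4.83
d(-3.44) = 40.23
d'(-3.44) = -7.02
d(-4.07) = 41.89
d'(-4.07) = 2.13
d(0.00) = -18.00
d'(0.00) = -15.00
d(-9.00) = -288.00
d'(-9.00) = 156.00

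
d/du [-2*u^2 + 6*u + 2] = 6 - 4*u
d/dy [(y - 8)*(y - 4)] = 2*y - 12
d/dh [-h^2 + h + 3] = 1 - 2*h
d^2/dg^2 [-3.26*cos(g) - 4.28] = 3.26*cos(g)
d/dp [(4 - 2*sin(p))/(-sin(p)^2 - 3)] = 2*(4*sin(p) + cos(p)^2 + 2)*cos(p)/(sin(p)^2 + 3)^2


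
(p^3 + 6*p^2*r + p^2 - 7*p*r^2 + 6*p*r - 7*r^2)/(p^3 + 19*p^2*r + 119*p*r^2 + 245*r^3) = (p^2 - p*r + p - r)/(p^2 + 12*p*r + 35*r^2)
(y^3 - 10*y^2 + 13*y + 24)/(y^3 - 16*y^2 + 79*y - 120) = (y + 1)/(y - 5)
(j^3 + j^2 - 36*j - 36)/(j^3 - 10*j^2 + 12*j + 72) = (j^2 + 7*j + 6)/(j^2 - 4*j - 12)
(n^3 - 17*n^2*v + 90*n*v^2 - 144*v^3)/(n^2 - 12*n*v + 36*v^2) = (-n^2 + 11*n*v - 24*v^2)/(-n + 6*v)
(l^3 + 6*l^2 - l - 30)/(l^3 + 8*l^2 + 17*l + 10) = (l^2 + l - 6)/(l^2 + 3*l + 2)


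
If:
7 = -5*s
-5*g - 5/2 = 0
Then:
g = -1/2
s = -7/5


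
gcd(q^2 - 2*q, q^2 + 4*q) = q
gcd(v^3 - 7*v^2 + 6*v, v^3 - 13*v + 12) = v - 1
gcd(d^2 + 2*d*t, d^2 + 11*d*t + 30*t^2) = 1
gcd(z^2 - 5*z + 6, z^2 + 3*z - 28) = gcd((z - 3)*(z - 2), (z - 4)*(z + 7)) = 1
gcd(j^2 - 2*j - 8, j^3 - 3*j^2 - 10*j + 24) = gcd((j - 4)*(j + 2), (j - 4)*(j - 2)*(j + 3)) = j - 4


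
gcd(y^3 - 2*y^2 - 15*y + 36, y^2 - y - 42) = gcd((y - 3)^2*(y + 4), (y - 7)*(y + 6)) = 1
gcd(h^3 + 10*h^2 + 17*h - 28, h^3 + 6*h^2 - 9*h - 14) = h + 7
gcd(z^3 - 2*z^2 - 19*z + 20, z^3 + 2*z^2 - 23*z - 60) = z^2 - z - 20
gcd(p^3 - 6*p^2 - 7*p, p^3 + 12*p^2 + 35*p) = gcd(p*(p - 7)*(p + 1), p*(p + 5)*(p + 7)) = p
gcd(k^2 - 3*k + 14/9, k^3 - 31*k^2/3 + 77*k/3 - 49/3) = k - 7/3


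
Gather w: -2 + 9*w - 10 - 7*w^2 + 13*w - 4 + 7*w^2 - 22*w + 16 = 0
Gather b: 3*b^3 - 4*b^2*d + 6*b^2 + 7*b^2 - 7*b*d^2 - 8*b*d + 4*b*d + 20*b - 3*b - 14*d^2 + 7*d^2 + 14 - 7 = 3*b^3 + b^2*(13 - 4*d) + b*(-7*d^2 - 4*d + 17) - 7*d^2 + 7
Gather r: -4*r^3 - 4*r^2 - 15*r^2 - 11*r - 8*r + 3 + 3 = -4*r^3 - 19*r^2 - 19*r + 6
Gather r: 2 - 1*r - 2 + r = 0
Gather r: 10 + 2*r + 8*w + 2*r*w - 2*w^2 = r*(2*w + 2) - 2*w^2 + 8*w + 10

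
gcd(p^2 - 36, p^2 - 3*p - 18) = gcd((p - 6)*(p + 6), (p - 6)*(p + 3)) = p - 6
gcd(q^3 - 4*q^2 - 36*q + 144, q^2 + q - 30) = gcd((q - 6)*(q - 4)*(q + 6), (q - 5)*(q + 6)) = q + 6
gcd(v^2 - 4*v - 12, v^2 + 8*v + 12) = v + 2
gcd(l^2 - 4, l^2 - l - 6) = l + 2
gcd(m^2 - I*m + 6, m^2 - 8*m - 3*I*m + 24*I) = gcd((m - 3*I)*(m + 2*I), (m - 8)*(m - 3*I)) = m - 3*I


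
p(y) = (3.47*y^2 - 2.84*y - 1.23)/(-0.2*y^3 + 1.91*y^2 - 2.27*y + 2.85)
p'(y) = (6.94*y - 2.84)/(-0.2*y^3 + 1.91*y^2 - 2.27*y + 2.85) + (0.6*y^2 - 3.82*y + 2.27)*(3.47*y^2 - 2.84*y - 1.23)/(-0.2*y^3 + 1.91*y^2 - 2.27*y + 2.85)^2 = (0.694*y^4 - 1.136*y^3 - 3.1905*y^2 + 24.4776*y - 10.8861)/(0.04*y^6 - 0.764*y^5 + 4.5561*y^4 - 9.8114*y^3 + 16.0399*y^2 - 12.939*y + 8.1225)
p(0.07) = -0.52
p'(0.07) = -1.26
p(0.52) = -0.82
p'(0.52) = 0.19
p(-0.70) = 0.45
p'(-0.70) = -0.98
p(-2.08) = 1.12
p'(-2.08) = -0.17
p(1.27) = 0.29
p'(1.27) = 2.09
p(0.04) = -0.48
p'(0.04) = -1.30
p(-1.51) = 0.97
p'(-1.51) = -0.37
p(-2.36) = 1.15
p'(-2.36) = -0.11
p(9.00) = -29.33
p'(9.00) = 48.91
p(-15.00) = 0.72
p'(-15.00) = 0.03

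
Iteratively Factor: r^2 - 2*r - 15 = (r + 3)*(r - 5)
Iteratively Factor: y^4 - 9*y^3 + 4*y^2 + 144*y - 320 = (y - 4)*(y^3 - 5*y^2 - 16*y + 80) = (y - 4)*(y + 4)*(y^2 - 9*y + 20) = (y - 4)^2*(y + 4)*(y - 5)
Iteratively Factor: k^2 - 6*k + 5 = (k - 1)*(k - 5)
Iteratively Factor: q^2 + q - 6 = (q - 2)*(q + 3)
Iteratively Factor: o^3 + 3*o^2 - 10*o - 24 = (o + 2)*(o^2 + o - 12) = (o + 2)*(o + 4)*(o - 3)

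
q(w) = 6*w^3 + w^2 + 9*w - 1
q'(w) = 18*w^2 + 2*w + 9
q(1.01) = 15.29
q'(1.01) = 29.38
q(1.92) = 62.43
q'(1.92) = 79.20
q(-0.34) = -4.18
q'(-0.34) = 10.40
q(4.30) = 533.23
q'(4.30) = 350.42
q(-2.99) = -179.36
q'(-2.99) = 163.94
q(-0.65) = -8.08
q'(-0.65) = 15.30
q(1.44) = 31.95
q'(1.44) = 49.20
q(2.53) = 125.34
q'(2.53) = 129.28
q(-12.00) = -10333.00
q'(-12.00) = 2577.00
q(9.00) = 4535.00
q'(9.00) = 1485.00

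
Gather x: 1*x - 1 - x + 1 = 0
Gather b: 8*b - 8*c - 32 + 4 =8*b - 8*c - 28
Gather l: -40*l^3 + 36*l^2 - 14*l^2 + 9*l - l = -40*l^3 + 22*l^2 + 8*l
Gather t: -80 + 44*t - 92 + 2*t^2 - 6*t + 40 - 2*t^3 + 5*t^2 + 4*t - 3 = -2*t^3 + 7*t^2 + 42*t - 135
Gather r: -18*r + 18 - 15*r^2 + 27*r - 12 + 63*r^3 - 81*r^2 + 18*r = 63*r^3 - 96*r^2 + 27*r + 6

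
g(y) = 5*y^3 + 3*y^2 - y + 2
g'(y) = 15*y^2 + 6*y - 1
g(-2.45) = -51.07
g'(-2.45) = 74.34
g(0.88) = 6.85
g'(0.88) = 15.90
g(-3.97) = -259.60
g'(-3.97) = 211.59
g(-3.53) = -177.02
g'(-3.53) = 164.73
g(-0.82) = 2.08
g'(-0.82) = 4.17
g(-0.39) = 2.55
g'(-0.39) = -1.06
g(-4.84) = -489.78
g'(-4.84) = 321.34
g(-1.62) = -9.76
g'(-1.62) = 28.65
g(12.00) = 9062.00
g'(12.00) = 2231.00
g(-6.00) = -964.00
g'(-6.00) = 503.00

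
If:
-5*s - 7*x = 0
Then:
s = -7*x/5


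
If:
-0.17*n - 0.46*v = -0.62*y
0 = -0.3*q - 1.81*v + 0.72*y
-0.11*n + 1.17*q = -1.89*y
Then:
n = 1.9274770973439*y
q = -1.43416881990784*y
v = 0.635497594459863*y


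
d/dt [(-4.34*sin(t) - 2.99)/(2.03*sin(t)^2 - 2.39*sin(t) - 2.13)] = (8.8102*sin(t)^2 + 12.1394*sin(t) + 2.0981)*cos(t)/(4.1209*sin(t)^4 - 9.7034*sin(t)^3 - 2.9357*sin(t)^2 + 10.1814*sin(t) + 4.5369)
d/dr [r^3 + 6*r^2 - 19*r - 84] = 3*r^2 + 12*r - 19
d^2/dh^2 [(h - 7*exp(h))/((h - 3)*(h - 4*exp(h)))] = (2*(h - 3)^2*(h - 7*exp(h))*(4*exp(h) - 1)^2 - 7*(h - 3)^2*(h - 4*exp(h))^2*exp(h) + 2*(h - 3)^2*(h - 4*exp(h))*(2*(h - 7*exp(h))*exp(h) - (4*exp(h) - 1)*(7*exp(h) - 1)) - 2*(h - 3)*(h - 7*exp(h))*(h - 4*exp(h))*(4*exp(h) - 1) + 2*(h - 3)*(h - 4*exp(h))^2*(7*exp(h) - 1) + 2*(h - 7*exp(h))*(h - 4*exp(h))^2)/((h - 3)^3*(h - 4*exp(h))^3)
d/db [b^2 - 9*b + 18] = 2*b - 9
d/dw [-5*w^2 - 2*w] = -10*w - 2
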